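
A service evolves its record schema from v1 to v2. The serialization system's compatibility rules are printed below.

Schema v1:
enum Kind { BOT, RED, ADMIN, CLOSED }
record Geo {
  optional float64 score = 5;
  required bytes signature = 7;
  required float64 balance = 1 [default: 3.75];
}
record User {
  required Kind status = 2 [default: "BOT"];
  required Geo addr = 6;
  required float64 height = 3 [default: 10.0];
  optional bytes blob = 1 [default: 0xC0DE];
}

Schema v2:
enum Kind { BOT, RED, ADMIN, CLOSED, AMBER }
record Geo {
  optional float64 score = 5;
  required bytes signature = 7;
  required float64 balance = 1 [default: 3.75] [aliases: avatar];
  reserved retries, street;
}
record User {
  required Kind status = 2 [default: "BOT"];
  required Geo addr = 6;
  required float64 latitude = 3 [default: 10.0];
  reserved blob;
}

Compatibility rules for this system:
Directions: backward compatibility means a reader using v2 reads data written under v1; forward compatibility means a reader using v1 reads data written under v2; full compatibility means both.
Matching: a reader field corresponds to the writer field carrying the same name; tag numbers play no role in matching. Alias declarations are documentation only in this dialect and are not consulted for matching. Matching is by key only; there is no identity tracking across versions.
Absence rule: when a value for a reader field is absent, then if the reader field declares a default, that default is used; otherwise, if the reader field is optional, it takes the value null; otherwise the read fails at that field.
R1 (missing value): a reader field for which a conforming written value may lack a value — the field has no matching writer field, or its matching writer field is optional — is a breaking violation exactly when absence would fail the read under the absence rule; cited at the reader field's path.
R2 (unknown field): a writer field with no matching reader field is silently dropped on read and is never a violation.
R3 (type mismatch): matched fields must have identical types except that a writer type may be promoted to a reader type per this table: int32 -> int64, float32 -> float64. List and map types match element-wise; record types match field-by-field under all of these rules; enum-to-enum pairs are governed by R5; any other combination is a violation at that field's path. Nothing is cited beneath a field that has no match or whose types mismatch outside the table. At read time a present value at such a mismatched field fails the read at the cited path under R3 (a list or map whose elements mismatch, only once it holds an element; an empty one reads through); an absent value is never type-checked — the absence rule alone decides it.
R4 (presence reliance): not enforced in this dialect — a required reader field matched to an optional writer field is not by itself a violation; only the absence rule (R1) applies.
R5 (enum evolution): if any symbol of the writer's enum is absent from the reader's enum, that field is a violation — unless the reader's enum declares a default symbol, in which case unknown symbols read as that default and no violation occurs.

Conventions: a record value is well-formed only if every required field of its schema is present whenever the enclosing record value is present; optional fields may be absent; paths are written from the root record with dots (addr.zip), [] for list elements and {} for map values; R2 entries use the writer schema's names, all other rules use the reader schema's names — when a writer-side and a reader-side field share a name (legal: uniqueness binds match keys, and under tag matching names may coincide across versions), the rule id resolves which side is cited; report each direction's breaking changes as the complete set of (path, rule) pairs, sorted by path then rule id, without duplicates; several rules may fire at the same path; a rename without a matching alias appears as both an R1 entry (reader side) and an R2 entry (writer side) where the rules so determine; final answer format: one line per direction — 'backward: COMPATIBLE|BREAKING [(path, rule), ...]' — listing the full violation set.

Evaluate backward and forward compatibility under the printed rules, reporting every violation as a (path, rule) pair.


backward: COMPATIBLE []; forward: BREAKING [(status, R5)]

each type pair in User: writer, then reader
checking backward for User: reader v2 against writer v1:
  status: Kind -> Kind, writer required; from status
  addr: Geo -> Geo, writer required; from addr
  latitude: no writer match
  height (writer side), unknown to reader
  blob (writer side), unknown to reader
  addr.score: float64 -> float64, writer optional; from addr.score
  addr.signature: bytes -> bytes, writer required; from addr.signature
  addr.balance: float64 -> float64, writer required; from addr.balance
  => backward: COMPATIBLE
checking forward for User: reader v1 against writer v2:
  status: Kind -> Kind, writer required; from status
  addr: Geo -> Geo, writer required; from addr
  height: no writer match
  blob: no writer match
  latitude (writer side), unknown to reader
  addr.score: float64 -> float64, writer optional; from addr.score
  addr.signature: bytes -> bytes, writer required; from addr.signature
  addr.balance: float64 -> float64, writer required; from addr.balance
  R5 fires at status
  forward on User therefore BREAKING (1)


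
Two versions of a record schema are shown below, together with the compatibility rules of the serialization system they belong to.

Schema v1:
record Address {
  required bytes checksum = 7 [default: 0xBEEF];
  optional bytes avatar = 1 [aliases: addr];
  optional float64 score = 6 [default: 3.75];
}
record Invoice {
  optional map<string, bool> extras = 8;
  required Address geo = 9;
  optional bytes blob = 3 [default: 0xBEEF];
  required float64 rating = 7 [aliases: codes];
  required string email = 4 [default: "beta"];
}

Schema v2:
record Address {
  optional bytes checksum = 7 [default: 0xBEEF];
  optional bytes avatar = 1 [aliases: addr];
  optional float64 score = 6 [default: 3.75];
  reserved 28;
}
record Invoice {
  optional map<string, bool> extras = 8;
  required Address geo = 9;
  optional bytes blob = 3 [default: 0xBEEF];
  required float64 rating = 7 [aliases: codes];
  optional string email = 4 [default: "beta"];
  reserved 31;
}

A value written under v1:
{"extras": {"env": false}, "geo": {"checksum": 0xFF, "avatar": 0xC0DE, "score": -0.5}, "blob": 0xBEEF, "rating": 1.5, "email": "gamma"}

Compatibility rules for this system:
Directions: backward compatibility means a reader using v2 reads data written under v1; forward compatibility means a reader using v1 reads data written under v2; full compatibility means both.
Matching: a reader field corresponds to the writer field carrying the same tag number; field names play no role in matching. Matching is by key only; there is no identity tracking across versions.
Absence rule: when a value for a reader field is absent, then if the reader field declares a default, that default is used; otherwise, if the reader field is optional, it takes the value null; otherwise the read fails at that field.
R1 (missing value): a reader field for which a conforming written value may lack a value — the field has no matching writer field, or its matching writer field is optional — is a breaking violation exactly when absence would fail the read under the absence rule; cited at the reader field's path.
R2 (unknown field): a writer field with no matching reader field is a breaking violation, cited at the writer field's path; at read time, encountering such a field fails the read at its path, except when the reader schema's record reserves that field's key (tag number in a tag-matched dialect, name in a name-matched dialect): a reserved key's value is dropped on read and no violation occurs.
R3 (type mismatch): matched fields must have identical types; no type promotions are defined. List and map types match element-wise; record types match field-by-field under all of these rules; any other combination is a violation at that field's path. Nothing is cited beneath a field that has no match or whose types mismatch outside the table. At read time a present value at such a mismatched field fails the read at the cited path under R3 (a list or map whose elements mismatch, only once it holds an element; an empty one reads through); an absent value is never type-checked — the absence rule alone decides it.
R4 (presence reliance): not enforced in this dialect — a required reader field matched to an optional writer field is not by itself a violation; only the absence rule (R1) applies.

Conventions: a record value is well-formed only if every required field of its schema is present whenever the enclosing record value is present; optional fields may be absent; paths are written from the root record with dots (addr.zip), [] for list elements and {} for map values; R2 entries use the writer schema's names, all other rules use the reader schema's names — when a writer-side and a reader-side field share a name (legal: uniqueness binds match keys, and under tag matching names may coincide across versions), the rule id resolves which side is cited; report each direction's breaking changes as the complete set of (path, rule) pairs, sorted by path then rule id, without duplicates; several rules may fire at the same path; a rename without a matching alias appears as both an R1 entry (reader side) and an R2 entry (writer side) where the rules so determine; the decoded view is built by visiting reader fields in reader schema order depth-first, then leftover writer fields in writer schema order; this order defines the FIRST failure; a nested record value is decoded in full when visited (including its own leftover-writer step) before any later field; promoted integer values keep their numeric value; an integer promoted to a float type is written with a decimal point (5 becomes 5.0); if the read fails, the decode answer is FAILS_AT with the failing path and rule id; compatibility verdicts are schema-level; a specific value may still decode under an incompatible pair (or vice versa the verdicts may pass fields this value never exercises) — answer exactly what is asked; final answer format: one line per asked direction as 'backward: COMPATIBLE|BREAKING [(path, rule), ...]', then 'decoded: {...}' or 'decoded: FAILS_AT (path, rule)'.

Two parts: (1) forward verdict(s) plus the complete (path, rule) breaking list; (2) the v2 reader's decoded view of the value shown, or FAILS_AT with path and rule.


the writer's type comes first in each Invoice pair
forward analysis of Invoice with v1 as reader and v2 as writer:
  extras: paired with writer extras (map<string, bool> -> map<string, bool>; writer optional)
  geo: paired with writer geo (Address -> Address; writer required)
  blob: paired with writer blob (bytes -> bytes; writer optional)
  rating: paired with writer rating (float64 -> float64; writer required)
  email: paired with writer email (string -> string; writer optional)
  geo.checksum: paired with writer geo.checksum (bytes -> bytes; writer optional)
  geo.avatar: paired with writer geo.avatar (bytes -> bytes; writer optional)
  geo.score: paired with writer geo.score (float64 -> float64; writer optional)
  nothing fires on Invoice: forward is COMPATIBLE
migrating the Invoice value to v2:
  extras := {"env": false}
  geo.checksum := 0xFF
  geo.avatar := 0xC0DE
  geo.score := -0.5
  blob := 0xBEEF
  rating := 1.5
  email := "gamma"
  => decoded: {"extras": {"env": false}, "geo": {"checksum": 0xFF, "avatar": 0xC0DE, "score": -0.5}, "blob": 0xBEEF, "rating": 1.5, "email": "gamma"}
diffs on Invoice not affecting the asked answer:
  field checksum in record Address: required changed to optional -> no rule fires on it in Invoice's dialect; the asked verdict holds
  field email in record Invoice: required changed to optional -> no rule fires on it in Invoice's dialect; the asked verdict holds

forward: COMPATIBLE []; decoded: {"extras": {"env": false}, "geo": {"checksum": 0xFF, "avatar": 0xC0DE, "score": -0.5}, "blob": 0xBEEF, "rating": 1.5, "email": "gamma"}


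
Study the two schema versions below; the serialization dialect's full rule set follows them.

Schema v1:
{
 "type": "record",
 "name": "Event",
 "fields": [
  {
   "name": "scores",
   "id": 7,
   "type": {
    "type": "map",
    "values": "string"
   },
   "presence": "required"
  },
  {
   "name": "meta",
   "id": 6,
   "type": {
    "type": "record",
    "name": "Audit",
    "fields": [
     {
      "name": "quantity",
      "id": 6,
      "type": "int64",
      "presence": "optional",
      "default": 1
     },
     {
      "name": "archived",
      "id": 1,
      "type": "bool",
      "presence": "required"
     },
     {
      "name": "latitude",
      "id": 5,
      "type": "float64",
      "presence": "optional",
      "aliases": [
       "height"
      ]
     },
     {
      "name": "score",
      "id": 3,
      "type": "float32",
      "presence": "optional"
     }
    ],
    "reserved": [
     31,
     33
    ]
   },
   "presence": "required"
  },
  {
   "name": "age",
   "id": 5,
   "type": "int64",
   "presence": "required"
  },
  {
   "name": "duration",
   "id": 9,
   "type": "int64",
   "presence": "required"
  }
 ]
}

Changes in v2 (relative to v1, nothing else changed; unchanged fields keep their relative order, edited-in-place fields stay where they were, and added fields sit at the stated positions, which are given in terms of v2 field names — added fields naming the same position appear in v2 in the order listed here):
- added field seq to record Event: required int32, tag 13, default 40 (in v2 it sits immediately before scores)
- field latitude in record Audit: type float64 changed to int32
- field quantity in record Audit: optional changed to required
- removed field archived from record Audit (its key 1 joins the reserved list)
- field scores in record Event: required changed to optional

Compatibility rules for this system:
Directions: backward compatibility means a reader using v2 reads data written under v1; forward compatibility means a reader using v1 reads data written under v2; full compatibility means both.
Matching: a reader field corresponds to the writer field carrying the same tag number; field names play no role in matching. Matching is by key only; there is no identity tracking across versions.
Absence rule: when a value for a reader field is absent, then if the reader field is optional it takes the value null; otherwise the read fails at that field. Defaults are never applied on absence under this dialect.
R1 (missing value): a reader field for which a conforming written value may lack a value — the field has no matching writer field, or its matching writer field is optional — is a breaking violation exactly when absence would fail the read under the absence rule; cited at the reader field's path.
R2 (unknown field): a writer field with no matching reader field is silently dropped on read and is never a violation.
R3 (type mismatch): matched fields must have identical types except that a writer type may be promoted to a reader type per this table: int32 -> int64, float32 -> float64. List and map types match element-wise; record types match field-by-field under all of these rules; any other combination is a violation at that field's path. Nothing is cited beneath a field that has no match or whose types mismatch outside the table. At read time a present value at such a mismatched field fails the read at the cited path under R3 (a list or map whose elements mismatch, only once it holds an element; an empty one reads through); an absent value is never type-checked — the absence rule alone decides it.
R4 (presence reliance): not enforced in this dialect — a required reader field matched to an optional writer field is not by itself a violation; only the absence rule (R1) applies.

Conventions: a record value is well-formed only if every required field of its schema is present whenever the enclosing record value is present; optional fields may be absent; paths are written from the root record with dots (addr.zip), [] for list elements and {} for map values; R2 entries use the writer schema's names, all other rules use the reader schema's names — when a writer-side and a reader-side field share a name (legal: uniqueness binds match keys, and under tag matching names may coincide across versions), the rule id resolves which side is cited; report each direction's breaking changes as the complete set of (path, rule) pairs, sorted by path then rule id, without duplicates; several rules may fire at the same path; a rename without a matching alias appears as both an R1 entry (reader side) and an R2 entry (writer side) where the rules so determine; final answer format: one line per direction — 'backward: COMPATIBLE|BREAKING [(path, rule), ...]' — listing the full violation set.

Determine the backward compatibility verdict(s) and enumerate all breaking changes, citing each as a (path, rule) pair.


arrows below run writer -> reader for Event
backward analysis of Event with v2 as reader and v1 as writer:
  seq has no writer counterpart
  scores: paired with writer scores (map<string, string> -> map<string, string>; writer required)
  meta: paired with writer meta (Audit -> Audit; writer required)
  age: paired with writer age (int64 -> int64; writer required)
  duration: paired with writer duration (int64 -> int64; writer required)
  meta.quantity: paired with writer meta.quantity (int64 -> int64; writer optional)
  meta.latitude: paired with writer meta.latitude (float64 -> int32; writer optional)
  meta.score: paired with writer meta.score (float32 -> float32; writer optional)
  meta.archived (writer side), unknown to reader
  R3 fires at meta.latitude
  R1 fires at meta.quantity
  R1 fires at seq
  => 3 violation(s): backward is BREAKING for Event
remaining Event differences; none change what is asked:
  removed field archived from record Audit (its key 1 joins the reserved list) -> its effect on Event is confined to the forward direction, not asked
  field scores in record Event: required changed to optional -> its effect on Event is confined to the forward direction, not asked

backward: BREAKING [(meta.latitude, R3), (meta.quantity, R1), (seq, R1)]


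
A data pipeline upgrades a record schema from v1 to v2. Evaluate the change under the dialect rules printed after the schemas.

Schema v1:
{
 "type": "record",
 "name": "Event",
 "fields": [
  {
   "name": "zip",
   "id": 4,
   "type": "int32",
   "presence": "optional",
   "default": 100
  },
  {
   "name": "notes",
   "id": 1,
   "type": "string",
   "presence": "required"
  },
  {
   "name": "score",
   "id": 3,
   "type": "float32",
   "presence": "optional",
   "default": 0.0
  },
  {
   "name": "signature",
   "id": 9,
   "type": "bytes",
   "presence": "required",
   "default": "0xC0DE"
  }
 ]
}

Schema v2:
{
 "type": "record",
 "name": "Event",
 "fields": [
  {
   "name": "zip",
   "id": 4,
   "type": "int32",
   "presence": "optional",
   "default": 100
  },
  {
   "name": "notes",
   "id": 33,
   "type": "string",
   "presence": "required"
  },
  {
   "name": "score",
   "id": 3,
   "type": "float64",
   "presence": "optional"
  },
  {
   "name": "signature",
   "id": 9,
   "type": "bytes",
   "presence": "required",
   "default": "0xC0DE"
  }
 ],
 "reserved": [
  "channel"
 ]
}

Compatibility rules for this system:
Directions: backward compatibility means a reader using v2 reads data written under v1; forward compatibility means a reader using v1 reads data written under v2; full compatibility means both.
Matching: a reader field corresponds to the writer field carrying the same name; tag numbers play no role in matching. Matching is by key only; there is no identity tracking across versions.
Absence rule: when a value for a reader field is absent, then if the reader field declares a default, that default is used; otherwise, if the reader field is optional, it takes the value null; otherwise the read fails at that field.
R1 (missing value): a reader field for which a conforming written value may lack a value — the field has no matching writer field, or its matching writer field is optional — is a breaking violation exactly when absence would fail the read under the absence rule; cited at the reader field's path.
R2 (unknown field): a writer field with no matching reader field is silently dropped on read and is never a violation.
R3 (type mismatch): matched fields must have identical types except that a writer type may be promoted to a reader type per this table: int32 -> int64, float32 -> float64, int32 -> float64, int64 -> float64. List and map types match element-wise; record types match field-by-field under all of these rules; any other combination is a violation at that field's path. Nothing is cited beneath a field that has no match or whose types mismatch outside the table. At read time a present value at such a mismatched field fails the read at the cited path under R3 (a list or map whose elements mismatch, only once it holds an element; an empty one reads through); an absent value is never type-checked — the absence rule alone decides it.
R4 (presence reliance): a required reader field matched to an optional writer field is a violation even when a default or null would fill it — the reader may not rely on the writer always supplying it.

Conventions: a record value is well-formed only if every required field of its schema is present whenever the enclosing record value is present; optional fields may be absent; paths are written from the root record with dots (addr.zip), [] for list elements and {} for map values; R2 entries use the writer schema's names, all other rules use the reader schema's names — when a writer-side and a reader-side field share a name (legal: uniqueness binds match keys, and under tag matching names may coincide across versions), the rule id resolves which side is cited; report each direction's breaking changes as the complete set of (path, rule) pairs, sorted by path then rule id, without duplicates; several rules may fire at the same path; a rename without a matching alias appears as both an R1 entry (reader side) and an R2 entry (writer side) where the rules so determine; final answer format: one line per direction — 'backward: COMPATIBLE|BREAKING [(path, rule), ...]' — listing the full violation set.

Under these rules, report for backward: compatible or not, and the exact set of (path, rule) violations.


in Event below, arrows point writer -> reader
backward for Event (reader v2, writer v1):
  writer optional, int32 -> int32: reader zip maps from writer zip
  writer required, string -> string: reader notes maps from writer notes
  writer optional, float32 -> float64: reader score maps from writer score
  writer required, bytes -> bytes: reader signature maps from writer signature
  => backward: COMPATIBLE
ruling out the remaining Event differences:
  field score in record Event: type float32 changed to float64 (its default is dropped) -> its effect on Event is confined to the forward direction, not asked
  field notes in record Event: tag 1 changed to 33 -> no rule fires on it in Event's dialect; the asked verdict holds

backward: COMPATIBLE []


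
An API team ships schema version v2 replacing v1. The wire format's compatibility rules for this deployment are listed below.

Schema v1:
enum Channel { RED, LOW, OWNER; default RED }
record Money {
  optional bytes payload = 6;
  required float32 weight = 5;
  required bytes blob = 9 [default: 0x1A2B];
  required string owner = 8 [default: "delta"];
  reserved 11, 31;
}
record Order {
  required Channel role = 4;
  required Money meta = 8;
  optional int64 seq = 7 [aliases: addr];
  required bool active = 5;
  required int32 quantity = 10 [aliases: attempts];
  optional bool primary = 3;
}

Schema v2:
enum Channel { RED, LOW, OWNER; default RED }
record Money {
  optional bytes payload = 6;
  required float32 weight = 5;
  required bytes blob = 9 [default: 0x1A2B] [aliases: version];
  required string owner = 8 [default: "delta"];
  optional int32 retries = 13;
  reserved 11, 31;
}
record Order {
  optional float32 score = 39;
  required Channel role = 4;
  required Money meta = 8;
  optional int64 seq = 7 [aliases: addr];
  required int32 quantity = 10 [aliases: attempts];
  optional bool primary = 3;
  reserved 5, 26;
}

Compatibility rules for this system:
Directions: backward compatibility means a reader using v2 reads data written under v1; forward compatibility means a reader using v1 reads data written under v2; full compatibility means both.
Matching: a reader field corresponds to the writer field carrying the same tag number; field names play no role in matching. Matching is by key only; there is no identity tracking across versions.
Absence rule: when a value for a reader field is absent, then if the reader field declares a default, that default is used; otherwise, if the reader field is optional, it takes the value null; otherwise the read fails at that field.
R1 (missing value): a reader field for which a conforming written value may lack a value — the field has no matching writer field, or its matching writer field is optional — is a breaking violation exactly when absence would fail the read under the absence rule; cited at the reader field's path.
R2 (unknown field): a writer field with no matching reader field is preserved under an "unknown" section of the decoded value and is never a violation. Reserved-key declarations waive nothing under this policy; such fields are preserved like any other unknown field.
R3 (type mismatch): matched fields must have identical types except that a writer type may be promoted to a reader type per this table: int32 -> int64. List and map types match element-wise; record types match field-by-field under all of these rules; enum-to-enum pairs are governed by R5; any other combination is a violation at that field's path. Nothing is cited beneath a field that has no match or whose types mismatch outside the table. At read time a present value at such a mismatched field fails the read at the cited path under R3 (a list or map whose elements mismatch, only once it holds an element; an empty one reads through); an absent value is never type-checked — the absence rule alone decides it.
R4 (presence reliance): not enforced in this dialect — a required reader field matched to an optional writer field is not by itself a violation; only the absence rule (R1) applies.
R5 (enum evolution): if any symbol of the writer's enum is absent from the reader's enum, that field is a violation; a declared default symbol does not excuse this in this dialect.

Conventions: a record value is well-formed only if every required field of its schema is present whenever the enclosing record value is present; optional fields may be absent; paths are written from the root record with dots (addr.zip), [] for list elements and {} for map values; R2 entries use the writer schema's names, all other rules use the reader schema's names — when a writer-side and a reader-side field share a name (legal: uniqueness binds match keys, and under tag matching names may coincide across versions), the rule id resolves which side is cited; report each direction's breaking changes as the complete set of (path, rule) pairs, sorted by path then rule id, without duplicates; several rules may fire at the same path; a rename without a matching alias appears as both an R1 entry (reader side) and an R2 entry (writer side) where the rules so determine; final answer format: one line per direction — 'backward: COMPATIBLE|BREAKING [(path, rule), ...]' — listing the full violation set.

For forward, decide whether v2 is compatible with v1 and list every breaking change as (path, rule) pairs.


each type pair in Order: writer, then reader
forward for Order (reader v1, writer v2):
  role <- role (Channel -> Channel, writer required)
  meta <- meta (Money -> Money, writer required)
  seq <- seq (int64 -> int64, writer optional)
  no writer field matches reader active
  quantity <- quantity (int32 -> int32, writer required)
  primary <- primary (bool -> bool, writer optional)
  leftover writer field: score
  meta.payload <- meta.payload (bytes -> bytes, writer optional)
  meta.weight <- meta.weight (float32 -> float32, writer required)
  meta.blob <- meta.blob (bytes -> bytes, writer required)
  meta.owner <- meta.owner (string -> string, writer required)
  leftover writer field: meta.retries
  violation R1 at active
  forward on Order therefore BREAKING (1)
diffs on Order not affecting the asked answer:
  added field retries to record Money: optional int32, tag 13 (in v2 it sits last) -> fires no rule on Order, leaving the asked answer as it is
  added field score to record Order: optional float32, tag 39 (in v2 it sits immediately before role) -> fires no rule on Order, leaving the asked answer as it is

forward: BREAKING [(active, R1)]


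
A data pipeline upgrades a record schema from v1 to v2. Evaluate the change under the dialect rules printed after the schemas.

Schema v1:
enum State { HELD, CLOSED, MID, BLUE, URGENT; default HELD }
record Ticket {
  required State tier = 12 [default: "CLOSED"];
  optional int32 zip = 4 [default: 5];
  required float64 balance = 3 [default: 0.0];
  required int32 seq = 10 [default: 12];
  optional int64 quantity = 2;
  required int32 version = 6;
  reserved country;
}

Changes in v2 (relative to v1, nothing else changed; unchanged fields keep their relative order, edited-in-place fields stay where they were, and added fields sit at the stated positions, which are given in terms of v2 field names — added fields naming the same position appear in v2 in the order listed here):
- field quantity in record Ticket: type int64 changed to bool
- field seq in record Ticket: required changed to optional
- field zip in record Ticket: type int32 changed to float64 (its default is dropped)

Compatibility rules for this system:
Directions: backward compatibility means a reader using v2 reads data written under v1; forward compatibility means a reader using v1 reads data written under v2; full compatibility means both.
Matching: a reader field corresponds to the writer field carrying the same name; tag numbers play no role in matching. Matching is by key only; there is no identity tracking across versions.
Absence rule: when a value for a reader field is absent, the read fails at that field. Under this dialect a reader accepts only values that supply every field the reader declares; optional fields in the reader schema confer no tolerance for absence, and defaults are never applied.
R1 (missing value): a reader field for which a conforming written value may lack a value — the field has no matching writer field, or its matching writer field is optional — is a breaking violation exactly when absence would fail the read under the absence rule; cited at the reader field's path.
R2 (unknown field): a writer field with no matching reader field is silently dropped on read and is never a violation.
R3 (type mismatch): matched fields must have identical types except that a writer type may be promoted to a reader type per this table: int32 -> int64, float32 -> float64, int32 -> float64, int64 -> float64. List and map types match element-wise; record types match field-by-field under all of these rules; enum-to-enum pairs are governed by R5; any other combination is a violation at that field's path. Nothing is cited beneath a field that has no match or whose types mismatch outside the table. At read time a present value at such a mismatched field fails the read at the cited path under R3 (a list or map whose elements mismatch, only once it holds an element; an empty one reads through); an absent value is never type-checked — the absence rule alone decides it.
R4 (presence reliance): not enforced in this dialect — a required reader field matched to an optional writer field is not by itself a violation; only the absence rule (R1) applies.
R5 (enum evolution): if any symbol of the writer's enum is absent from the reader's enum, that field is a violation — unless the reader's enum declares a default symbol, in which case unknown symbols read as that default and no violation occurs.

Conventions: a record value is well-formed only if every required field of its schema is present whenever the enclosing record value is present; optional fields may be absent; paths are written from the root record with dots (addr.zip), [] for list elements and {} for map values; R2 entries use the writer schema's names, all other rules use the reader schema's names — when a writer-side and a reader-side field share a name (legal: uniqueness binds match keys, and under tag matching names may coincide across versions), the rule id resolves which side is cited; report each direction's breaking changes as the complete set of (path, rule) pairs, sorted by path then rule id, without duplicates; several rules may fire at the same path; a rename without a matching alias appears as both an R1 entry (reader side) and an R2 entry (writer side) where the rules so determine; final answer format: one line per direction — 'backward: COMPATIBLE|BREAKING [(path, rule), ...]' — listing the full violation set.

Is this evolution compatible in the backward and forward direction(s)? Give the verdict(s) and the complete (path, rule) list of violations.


backward: BREAKING [(quantity, R1), (quantity, R3), (zip, R1)]; forward: BREAKING [(quantity, R1), (quantity, R3), (seq, R1), (zip, R1), (zip, R3)]

in Ticket below, arrows point writer -> reader
checking backward for Ticket: reader v2 against writer v1:
  tier: paired with writer tier (State -> State; writer required)
  zip: paired with writer zip (int32 -> float64; writer optional)
  balance: paired with writer balance (float64 -> float64; writer required)
  seq: paired with writer seq (int32 -> int32; writer required)
  quantity: paired with writer quantity (int64 -> bool; writer optional)
  version: paired with writer version (int32 -> int32; writer required)
  violation R1 at quantity
  violation R3 at quantity
  violation R1 at zip
  => backward: BREAKING (3)
checking forward for Ticket: reader v1 against writer v2:
  tier: paired with writer tier (State -> State; writer required)
  zip: paired with writer zip (float64 -> int32; writer optional)
  balance: paired with writer balance (float64 -> float64; writer required)
  seq: paired with writer seq (int32 -> int32; writer optional)
  quantity: paired with writer quantity (bool -> int64; writer optional)
  version: paired with writer version (int32 -> int32; writer required)
  violation R1 at quantity
  violation R3 at quantity
  violation R1 at seq
  violation R1 at zip
  violation R3 at zip
  => forward: BREAKING (5)


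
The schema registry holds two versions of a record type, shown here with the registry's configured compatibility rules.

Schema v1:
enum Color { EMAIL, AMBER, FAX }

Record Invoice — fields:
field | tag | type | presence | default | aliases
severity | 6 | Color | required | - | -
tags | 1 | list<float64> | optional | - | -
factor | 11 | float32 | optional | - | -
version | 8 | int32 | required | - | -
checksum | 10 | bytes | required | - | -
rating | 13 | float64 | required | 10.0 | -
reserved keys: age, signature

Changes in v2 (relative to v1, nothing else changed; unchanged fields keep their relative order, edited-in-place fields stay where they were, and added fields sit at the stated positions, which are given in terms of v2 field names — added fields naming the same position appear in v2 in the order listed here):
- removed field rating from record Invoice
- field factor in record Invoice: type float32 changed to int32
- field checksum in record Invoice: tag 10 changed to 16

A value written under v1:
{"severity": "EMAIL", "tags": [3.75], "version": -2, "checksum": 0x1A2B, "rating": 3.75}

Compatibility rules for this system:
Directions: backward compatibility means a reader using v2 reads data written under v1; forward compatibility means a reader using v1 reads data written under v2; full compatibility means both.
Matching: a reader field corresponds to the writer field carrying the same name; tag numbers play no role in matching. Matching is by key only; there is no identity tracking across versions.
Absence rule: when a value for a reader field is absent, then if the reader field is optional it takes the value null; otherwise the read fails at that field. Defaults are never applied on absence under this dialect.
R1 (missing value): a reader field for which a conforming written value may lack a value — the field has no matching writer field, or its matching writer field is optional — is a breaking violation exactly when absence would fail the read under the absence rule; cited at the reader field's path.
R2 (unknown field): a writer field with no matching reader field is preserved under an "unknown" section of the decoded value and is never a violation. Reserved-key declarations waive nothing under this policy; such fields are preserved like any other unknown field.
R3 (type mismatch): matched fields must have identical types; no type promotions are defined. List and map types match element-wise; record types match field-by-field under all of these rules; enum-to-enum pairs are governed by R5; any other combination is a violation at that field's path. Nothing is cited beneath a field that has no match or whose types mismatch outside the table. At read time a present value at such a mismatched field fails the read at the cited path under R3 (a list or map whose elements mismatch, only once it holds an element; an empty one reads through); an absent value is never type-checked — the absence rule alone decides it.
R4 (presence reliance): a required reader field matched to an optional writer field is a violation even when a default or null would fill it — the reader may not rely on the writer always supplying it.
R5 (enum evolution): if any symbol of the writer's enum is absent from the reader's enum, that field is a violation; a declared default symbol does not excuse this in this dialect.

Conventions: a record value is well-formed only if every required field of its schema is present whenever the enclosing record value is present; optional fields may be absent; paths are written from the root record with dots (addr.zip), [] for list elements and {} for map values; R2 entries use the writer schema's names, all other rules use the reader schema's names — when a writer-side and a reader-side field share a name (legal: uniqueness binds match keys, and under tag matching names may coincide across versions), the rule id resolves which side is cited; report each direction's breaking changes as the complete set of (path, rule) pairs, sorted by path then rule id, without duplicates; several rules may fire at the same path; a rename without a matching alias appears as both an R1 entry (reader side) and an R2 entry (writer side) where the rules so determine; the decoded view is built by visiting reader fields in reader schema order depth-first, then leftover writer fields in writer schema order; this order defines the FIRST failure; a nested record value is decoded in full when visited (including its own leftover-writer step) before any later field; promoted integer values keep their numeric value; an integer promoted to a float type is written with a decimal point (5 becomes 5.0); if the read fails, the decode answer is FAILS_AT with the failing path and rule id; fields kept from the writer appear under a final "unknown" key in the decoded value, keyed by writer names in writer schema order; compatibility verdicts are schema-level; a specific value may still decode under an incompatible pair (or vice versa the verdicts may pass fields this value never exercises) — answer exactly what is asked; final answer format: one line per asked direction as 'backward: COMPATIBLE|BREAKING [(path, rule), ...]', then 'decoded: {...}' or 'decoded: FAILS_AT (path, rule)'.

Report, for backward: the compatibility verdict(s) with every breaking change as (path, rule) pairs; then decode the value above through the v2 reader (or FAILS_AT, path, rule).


in Invoice below, arrows point writer -> reader
backward analysis of Invoice with v2 as reader and v1 as writer:
  writer required, Color -> Color: reader severity maps from writer severity
  writer optional, list<float64> -> list<float64>: reader tags maps from writer tags
  writer optional, float32 -> int32: reader factor maps from writer factor
  writer required, int32 -> int32: reader version maps from writer version
  writer required, bytes -> bytes: reader checksum maps from writer checksum
  writer rating: unknown to reader
  violation R3 at factor
  => backward: BREAKING (1)
decode (reader v2):
  severity := "EMAIL"
  tags := [3.75]
  factor := null (missing; optional => null)
  version := -2
  checksum := 0x1A2B
  writer rating: kept under "unknown"
  => decoded: {"severity": "EMAIL", "tags": [3.75], "factor": null, "version": -2, "checksum": 0x1A2B, "unknown": {"rating": 3.75}}
the rest of the Invoice diff is inert for this question:
  field checksum in record Invoice: tag 10 changed to 16 -> no rule fires on it in Invoice's dialect; the asked verdict holds

backward: BREAKING [(factor, R3)]; decoded: {"severity": "EMAIL", "tags": [3.75], "factor": null, "version": -2, "checksum": 0x1A2B, "unknown": {"rating": 3.75}}
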